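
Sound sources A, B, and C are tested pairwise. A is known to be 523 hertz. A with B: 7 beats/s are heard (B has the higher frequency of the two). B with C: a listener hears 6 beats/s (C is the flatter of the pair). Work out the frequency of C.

524 Hz

B is above A, so f_B = 523 + 7 = 530 Hz.
C is below B, so f_C = 530 − 6 = 524 Hz.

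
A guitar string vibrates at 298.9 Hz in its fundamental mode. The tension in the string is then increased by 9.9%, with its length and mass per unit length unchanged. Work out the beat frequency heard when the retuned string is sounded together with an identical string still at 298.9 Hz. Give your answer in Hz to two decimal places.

For a string, f ∝ √T, so the new frequency is 298.9·√1.099 = 313.3464 Hz.
f_beat = |313.3464 − 298.9| = 14.45 Hz.

14.45 Hz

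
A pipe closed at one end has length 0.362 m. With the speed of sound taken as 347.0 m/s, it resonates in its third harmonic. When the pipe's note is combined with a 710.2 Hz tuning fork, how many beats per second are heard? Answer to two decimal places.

Closed pipe (odd harmonics): f_n = n·v/(4L) = 3·347.0/(4·0.362) = 718.9227 Hz.
f_beat = |718.9227 − 710.2| = 8.72 Hz.

8.72 Hz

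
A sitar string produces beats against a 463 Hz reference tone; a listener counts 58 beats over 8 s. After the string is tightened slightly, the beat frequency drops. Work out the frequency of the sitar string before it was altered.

455.75 Hz

Beat frequency = 58/8 = 7.25 Hz.
|f − 463| = 7.25, so the sitar string was at either 455.75 Hz or 470.25 Hz.
Increasing tension raises a string's frequency; the adjustment raises the sitar string's frequency.
The beat rate fell, so the adjustment moved the sitar string toward 463 Hz — it must have started below the reference.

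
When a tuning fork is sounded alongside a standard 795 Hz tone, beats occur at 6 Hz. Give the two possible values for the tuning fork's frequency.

789 Hz or 801 Hz

|f − 795| = 6, so f = 795 ± 6.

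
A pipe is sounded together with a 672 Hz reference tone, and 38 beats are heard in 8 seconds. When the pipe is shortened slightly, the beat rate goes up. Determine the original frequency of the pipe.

676.75 Hz

Beat frequency = 38/8 = 4.75 Hz.
|f − 672| = 4.75, so the pipe was at either 667.25 Hz or 676.75 Hz.
A shorter pipe has a higher fundamental; the adjustment raises the pipe's frequency.
The beat rate rose, so the adjustment moved the pipe further from 672 Hz — it was already above the reference.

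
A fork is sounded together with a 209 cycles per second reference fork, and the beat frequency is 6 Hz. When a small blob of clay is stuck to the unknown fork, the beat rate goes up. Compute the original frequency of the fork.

|f − 209| = 6, so the fork was at either 203 Hz or 215 Hz.
Adding mass to a fork lowers its frequency; the adjustment lowers the fork's frequency.
The beat rate rose, so the adjustment moved the fork further from 209 Hz — it was already below the reference.

203 Hz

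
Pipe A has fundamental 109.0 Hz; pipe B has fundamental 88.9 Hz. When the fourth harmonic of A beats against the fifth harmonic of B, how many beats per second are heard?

8.5 Hz

Fourth harmonic of the first: 4·109.0 = 436.0 Hz.
Fifth harmonic of the second: 5·88.9 = 444.5 Hz.
f_beat = |436.0 − 444.5| = 8.5 Hz.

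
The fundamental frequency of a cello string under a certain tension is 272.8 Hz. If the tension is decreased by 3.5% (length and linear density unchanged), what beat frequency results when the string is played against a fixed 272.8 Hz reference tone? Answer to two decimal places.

For a string, f ∝ √T, so the new frequency is 272.8·√0.965 = 267.9835 Hz.
f_beat = |267.9835 − 272.8| = 4.82 Hz.

4.82 Hz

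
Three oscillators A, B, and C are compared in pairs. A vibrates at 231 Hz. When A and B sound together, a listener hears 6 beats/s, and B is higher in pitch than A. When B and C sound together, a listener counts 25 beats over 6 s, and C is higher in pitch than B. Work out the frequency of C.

241.1667 Hz

B is above A, so f_B = 231 + 6 = 237 Hz.
B–C: Beat frequency = 25/6 = 4.1667 Hz.
C is above B, so f_C = 237 + 4.1667 = 241.1667 Hz.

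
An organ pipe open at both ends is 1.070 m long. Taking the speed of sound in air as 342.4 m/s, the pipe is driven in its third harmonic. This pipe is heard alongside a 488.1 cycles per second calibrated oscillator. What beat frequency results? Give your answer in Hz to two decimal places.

8.10 Hz

Open pipe: f_n = n·v/(2L) = 3·342.4/(2·1.070) = 480.0000 Hz.
f_beat = |480.0000 − 488.1| = 8.10 Hz.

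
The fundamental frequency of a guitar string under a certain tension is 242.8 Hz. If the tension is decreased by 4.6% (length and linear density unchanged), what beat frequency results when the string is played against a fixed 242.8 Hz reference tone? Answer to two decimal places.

5.65 Hz

For a string, f ∝ √T, so the new frequency is 242.8·√0.954 = 237.1499 Hz.
f_beat = |237.1499 − 242.8| = 5.65 Hz.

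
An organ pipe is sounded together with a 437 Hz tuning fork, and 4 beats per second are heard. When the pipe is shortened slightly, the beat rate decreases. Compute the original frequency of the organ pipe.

|f − 437| = 4, so the organ pipe was at either 433 Hz or 441 Hz.
A shorter pipe has a higher fundamental; the adjustment raises the organ pipe's frequency.
The beat rate fell, so the adjustment moved the organ pipe toward 437 Hz — it must have started below the reference.

433 Hz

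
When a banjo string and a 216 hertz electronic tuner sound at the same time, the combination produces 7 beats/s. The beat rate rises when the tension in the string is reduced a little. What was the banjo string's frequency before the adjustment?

|f − 216| = 7, so the banjo string was at either 209 Hz or 223 Hz.
Lower tension means lower frequency; the adjustment lowers the banjo string's frequency.
The beat rate rose, so the adjustment moved the banjo string further from 216 Hz — it was already below the reference.

209 Hz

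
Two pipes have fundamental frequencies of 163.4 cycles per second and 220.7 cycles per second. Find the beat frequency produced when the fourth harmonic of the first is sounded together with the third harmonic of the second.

8.5 Hz

Fourth harmonic of the first: 4·163.4 = 653.6 Hz.
Third harmonic of the second: 3·220.7 = 662.1 Hz.
f_beat = |653.6 − 662.1| = 8.5 Hz.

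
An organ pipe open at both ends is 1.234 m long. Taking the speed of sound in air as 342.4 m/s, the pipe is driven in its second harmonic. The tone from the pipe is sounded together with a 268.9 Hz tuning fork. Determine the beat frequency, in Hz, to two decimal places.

Open pipe: f_n = n·v/(2L) = 2·342.4/(2·1.234) = 277.4716 Hz.
f_beat = |277.4716 − 268.9| = 8.57 Hz.

8.57 Hz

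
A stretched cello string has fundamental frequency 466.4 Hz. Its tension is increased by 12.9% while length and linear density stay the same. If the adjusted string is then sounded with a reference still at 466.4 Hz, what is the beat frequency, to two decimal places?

For a string, f ∝ √T, so the new frequency is 466.4·√1.129 = 495.5706 Hz.
f_beat = |495.5706 − 466.4| = 29.17 Hz.

29.17 Hz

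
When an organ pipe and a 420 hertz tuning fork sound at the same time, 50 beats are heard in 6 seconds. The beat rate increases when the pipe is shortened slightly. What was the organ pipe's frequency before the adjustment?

428.3333 Hz

Beat frequency = 50/6 = 8.3333 Hz.
|f − 420| = 8.3333, so the organ pipe was at either 411.6667 Hz or 428.3333 Hz.
A shorter pipe has a higher fundamental; the adjustment raises the organ pipe's frequency.
The beat rate rose, so the adjustment moved the organ pipe further from 420 Hz — it was already above the reference.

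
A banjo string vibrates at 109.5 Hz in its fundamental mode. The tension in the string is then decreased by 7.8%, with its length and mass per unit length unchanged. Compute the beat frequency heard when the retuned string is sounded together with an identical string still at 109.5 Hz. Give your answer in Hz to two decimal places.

For a string, f ∝ √T, so the new frequency is 109.5·√0.922 = 105.1428 Hz.
f_beat = |105.1428 − 109.5| = 4.36 Hz.

4.36 Hz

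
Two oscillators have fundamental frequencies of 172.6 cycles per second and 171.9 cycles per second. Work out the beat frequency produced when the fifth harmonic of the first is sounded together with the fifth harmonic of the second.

Fifth harmonic of the first: 5·172.6 = 863.0 Hz.
Fifth harmonic of the second: 5·171.9 = 859.5 Hz.
f_beat = |863.0 − 859.5| = 3.5 Hz.

3.5 Hz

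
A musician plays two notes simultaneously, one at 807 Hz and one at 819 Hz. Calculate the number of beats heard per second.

12 Hz

The beat frequency equals the magnitude of the frequency difference.
|807 − 819| = 12 Hz.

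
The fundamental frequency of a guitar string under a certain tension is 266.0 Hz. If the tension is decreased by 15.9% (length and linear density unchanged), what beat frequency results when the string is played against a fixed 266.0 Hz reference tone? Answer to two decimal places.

For a string, f ∝ √T, so the new frequency is 266.0·√0.841 = 243.9381 Hz.
f_beat = |243.9381 − 266.0| = 22.06 Hz.

22.06 Hz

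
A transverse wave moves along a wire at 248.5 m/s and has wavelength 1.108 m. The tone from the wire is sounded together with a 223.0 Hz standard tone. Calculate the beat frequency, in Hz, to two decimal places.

Source frequency f = v/λ = 248.5/1.108 = 224.2780 Hz.
f_beat = |224.2780 − 223.0| = 1.28 Hz.

1.28 Hz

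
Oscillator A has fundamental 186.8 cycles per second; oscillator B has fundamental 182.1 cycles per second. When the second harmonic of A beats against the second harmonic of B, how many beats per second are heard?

Second harmonic of the first: 2·186.8 = 373.6 Hz.
Second harmonic of the second: 2·182.1 = 364.2 Hz.
f_beat = |373.6 − 364.2| = 9.4 Hz.

9.4 Hz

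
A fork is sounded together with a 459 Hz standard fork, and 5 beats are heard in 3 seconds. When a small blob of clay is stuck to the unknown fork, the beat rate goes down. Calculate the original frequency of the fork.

Beat frequency = 5/3 = 1.6667 Hz.
|f − 459| = 1.6667, so the fork was at either 457.3333 Hz or 460.6667 Hz.
Adding mass to a fork lowers its frequency; the adjustment lowers the fork's frequency.
The beat rate fell, so the adjustment moved the fork toward 459 Hz — it must have started above the reference.

460.6667 Hz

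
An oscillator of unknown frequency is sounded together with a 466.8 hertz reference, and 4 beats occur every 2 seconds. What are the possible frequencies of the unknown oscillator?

Beat frequency = 4/2 = 2 Hz.
|f − 466.8| = 2, so f = 466.8 ± 2.

464.8 Hz or 468.8 Hz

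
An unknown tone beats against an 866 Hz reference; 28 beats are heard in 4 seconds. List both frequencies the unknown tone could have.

859 Hz or 873 Hz

Beat frequency = 28/4 = 7 Hz.
|f − 866| = 7, so f = 866 ± 7.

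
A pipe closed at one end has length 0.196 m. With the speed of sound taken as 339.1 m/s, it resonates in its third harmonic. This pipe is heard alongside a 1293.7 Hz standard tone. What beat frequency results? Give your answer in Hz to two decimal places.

3.88 Hz

Closed pipe (odd harmonics): f_n = n·v/(4L) = 3·339.1/(4·0.196) = 1297.5765 Hz.
f_beat = |1297.5765 − 1293.7| = 3.88 Hz.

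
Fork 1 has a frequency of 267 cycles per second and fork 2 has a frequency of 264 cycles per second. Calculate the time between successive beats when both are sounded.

f_beat = |267 − 264| = 3 Hz.
Beat period T = 1 / f_beat = 1 / 3 s.

0.333 s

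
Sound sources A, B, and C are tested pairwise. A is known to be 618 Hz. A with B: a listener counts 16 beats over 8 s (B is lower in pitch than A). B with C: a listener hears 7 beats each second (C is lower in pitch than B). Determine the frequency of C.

A–B: Beat frequency = 16/8 = 2 Hz.
B is below A, so f_B = 618 − 2 = 616 Hz.
C is below B, so f_C = 616 − 7 = 609 Hz.

609 Hz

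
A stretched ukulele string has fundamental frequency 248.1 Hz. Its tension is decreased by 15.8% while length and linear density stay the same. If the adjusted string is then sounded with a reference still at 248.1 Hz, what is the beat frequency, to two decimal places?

20.44 Hz

For a string, f ∝ √T, so the new frequency is 248.1·√0.842 = 227.6579 Hz.
f_beat = |227.6579 − 248.1| = 20.44 Hz.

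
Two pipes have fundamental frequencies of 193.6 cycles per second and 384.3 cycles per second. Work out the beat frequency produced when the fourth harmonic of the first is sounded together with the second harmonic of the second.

5.8 Hz

Fourth harmonic of the first: 4·193.6 = 774.4 Hz.
Second harmonic of the second: 2·384.3 = 768.6 Hz.
f_beat = |774.4 − 768.6| = 5.8 Hz.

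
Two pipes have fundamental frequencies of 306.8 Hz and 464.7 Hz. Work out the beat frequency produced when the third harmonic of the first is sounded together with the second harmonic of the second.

Third harmonic of the first: 3·306.8 = 920.4 Hz.
Second harmonic of the second: 2·464.7 = 929.4 Hz.
f_beat = |920.4 − 929.4| = 9.0 Hz.

9.0 Hz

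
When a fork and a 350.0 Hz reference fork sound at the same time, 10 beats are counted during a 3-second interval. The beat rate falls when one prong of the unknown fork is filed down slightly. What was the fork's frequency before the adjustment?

346.6667 Hz

Beat frequency = 10/3 = 3.3333 Hz.
|f − 350.0| = 3.3333, so the fork was at either 346.6667 Hz or 353.3333 Hz.
Filing a prong removes mass and raises the fork's frequency; the adjustment raises the fork's frequency.
The beat rate fell, so the adjustment moved the fork toward 350.0 Hz — it must have started below the reference.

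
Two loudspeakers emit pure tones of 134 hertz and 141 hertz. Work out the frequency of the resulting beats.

Beats arise from superposition of two nearby frequencies; the beat rate is |f₁ − f₂|.
|134 − 141| = 7 Hz.

7 Hz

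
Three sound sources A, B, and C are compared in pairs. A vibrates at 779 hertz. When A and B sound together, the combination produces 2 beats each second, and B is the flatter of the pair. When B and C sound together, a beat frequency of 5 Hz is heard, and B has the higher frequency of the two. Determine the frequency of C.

B is below A, so f_B = 779 − 2 = 777 Hz.
C is below B, so f_C = 777 − 5 = 772 Hz.

772 Hz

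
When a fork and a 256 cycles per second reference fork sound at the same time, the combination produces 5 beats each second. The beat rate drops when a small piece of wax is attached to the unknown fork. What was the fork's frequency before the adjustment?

261 Hz

|f − 256| = 5, so the fork was at either 251 Hz or 261 Hz.
Loading a fork with wax lowers its frequency; the adjustment lowers the fork's frequency.
The beat rate fell, so the adjustment moved the fork toward 256 Hz — it must have started above the reference.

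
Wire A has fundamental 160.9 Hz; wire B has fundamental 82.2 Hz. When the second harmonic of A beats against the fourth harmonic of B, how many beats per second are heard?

Second harmonic of the first: 2·160.9 = 321.8 Hz.
Fourth harmonic of the second: 4·82.2 = 328.8 Hz.
f_beat = |321.8 − 328.8| = 7.0 Hz.

7.0 Hz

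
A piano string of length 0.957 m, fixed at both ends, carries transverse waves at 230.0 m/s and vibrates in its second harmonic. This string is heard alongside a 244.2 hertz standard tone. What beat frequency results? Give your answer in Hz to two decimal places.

For a string fixed at both ends, f_n = n·v/(2L) = 2·230.0/(2·0.957) = 240.3344 Hz.
f_beat = |240.3344 − 244.2| = 3.87 Hz.

3.87 Hz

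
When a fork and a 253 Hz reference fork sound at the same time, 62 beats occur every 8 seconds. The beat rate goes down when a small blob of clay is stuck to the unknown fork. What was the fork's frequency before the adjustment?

260.75 Hz

Beat frequency = 62/8 = 7.75 Hz.
|f − 253| = 7.75, so the fork was at either 245.25 Hz or 260.75 Hz.
Adding mass to a fork lowers its frequency; the adjustment lowers the fork's frequency.
The beat rate fell, so the adjustment moved the fork toward 253 Hz — it must have started above the reference.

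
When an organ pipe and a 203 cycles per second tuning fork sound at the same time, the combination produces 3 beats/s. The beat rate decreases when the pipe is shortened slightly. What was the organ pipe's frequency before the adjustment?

|f − 203| = 3, so the organ pipe was at either 200 Hz or 206 Hz.
A shorter pipe has a higher fundamental; the adjustment raises the organ pipe's frequency.
The beat rate fell, so the adjustment moved the organ pipe toward 203 Hz — it must have started below the reference.

200 Hz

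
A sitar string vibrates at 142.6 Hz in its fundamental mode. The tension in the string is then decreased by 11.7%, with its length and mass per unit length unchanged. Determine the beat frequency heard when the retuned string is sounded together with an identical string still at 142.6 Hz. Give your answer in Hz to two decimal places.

8.60 Hz

For a string, f ∝ √T, so the new frequency is 142.6·√0.883 = 133.9985 Hz.
f_beat = |133.9985 − 142.6| = 8.60 Hz.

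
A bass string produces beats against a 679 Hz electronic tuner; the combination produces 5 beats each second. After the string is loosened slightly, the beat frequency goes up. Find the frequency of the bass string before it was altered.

674 Hz

|f − 679| = 5, so the bass string was at either 674 Hz or 684 Hz.
Reducing tension lowers a string's frequency; the adjustment lowers the bass string's frequency.
The beat rate rose, so the adjustment moved the bass string further from 679 Hz — it was already below the reference.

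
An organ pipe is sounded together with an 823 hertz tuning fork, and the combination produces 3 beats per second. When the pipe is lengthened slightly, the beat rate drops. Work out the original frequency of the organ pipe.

|f − 823| = 3, so the organ pipe was at either 820 Hz or 826 Hz.
A longer pipe has a lower fundamental; the adjustment lowers the organ pipe's frequency.
The beat rate fell, so the adjustment moved the organ pipe toward 823 Hz — it must have started above the reference.

826 Hz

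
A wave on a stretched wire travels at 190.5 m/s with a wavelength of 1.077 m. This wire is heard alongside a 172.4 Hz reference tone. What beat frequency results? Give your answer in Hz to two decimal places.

Source frequency f = v/λ = 190.5/1.077 = 176.8802 Hz.
f_beat = |176.8802 − 172.4| = 4.48 Hz.

4.48 Hz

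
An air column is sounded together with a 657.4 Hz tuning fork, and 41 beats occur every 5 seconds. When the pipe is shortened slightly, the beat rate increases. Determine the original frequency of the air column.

Beat frequency = 41/5 = 8.2 Hz.
|f − 657.4| = 8.2, so the air column was at either 649.2 Hz or 665.6 Hz.
A shorter pipe has a higher fundamental; the adjustment raises the air column's frequency.
The beat rate rose, so the adjustment moved the air column further from 657.4 Hz — it was already above the reference.

665.6 Hz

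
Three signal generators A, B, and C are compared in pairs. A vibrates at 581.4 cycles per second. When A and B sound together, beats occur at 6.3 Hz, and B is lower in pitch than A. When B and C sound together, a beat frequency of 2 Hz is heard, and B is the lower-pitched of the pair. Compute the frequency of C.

577.1 Hz

B is below A, so f_B = 581.4 − 6.3 = 575.1 Hz.
C is above B, so f_C = 575.1 + 2 = 577.1 Hz.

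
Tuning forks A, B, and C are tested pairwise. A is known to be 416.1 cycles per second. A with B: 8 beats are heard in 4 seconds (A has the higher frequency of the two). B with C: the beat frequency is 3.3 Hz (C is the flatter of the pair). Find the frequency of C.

A–B: Beat frequency = 8/4 = 2 Hz.
B is below A, so f_B = 416.1 − 2 = 414.1 Hz.
C is below B, so f_C = 414.1 − 3.3 = 410.8 Hz.

410.8 Hz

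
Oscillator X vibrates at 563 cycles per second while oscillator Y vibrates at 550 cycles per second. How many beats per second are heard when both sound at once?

f_beat = |f₁ − f₂|.
|563 − 550| = 13 Hz.

13 Hz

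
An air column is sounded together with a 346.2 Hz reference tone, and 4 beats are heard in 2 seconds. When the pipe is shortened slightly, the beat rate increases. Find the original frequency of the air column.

Beat frequency = 4/2 = 2 Hz.
|f − 346.2| = 2, so the air column was at either 344.2 Hz or 348.2 Hz.
A shorter pipe has a higher fundamental; the adjustment raises the air column's frequency.
The beat rate rose, so the adjustment moved the air column further from 346.2 Hz — it was already above the reference.

348.2 Hz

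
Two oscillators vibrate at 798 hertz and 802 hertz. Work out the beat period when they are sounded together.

f_beat = |798 − 802| = 4 Hz.
Beat period T = 1 / f_beat = 1 / 4 s.

0.250 s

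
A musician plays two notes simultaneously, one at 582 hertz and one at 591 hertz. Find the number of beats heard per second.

9 Hz

f_beat = |f₁ − f₂|.
|582 − 591| = 9 Hz.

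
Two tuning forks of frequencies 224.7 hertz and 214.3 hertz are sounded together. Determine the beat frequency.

10.4 Hz

The beat frequency equals the magnitude of the frequency difference.
|224.7 − 214.3| = 10.4 Hz.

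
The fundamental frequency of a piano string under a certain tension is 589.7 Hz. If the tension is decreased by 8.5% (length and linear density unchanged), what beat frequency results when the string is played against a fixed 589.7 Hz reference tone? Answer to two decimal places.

For a string, f ∝ √T, so the new frequency is 589.7·√0.915 = 564.0813 Hz.
f_beat = |564.0813 − 589.7| = 25.62 Hz.

25.62 Hz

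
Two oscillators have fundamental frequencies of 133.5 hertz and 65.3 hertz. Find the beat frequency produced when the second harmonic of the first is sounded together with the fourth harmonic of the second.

5.8 Hz

Second harmonic of the first: 2·133.5 = 267.0 Hz.
Fourth harmonic of the second: 4·65.3 = 261.2 Hz.
f_beat = |267.0 − 261.2| = 5.8 Hz.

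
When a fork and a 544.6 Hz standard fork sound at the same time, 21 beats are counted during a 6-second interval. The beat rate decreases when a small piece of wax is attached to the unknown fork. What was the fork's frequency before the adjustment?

548.1 Hz

Beat frequency = 21/6 = 3.5 Hz.
|f − 544.6| = 3.5, so the fork was at either 541.1 Hz or 548.1 Hz.
Loading a fork with wax lowers its frequency; the adjustment lowers the fork's frequency.
The beat rate fell, so the adjustment moved the fork toward 544.6 Hz — it must have started above the reference.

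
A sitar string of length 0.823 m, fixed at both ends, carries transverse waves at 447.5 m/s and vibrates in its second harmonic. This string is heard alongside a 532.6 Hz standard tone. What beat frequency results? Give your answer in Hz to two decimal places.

11.14 Hz

For a string fixed at both ends, f_n = n·v/(2L) = 2·447.5/(2·0.823) = 543.7424 Hz.
f_beat = |543.7424 − 532.6| = 11.14 Hz.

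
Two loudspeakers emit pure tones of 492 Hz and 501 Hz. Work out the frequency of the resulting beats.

9 Hz

The beat frequency equals the magnitude of the frequency difference.
|492 − 501| = 9 Hz.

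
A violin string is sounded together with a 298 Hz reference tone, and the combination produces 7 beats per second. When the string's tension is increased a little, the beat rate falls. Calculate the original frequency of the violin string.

|f − 298| = 7, so the violin string was at either 291 Hz or 305 Hz.
Higher tension means higher frequency; the adjustment raises the violin string's frequency.
The beat rate fell, so the adjustment moved the violin string toward 298 Hz — it must have started below the reference.

291 Hz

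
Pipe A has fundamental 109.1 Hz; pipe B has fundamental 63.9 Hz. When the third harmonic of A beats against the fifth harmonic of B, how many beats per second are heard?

Third harmonic of the first: 3·109.1 = 327.3 Hz.
Fifth harmonic of the second: 5·63.9 = 319.5 Hz.
f_beat = |327.3 − 319.5| = 7.8 Hz.

7.8 Hz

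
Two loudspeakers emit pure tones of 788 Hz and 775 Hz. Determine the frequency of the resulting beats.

13 Hz

Beats arise from superposition of two nearby frequencies; the beat rate is |f₁ − f₂|.
|788 − 775| = 13 Hz.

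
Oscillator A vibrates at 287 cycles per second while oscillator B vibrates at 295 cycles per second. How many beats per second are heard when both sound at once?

8 Hz

f_beat = |f₁ − f₂|.
|287 − 295| = 8 Hz.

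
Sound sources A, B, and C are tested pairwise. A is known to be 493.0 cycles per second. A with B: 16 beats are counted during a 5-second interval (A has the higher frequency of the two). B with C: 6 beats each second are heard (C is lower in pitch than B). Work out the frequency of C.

483.8 Hz

A–B: Beat frequency = 16/5 = 3.2 Hz.
B is below A, so f_B = 493.0 − 3.2 = 489.8 Hz.
C is below B, so f_C = 489.8 − 6 = 483.8 Hz.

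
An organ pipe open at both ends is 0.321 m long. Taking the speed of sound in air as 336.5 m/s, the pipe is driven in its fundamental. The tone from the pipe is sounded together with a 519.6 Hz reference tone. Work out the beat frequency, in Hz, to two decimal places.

4.54 Hz

Open pipe: f_n = n·v/(2L) = 1·336.5/(2·0.321) = 524.1433 Hz.
f_beat = |524.1433 − 519.6| = 4.54 Hz.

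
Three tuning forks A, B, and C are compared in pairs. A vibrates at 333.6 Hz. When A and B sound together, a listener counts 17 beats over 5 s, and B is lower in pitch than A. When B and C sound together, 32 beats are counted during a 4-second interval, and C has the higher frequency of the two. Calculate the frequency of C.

338.2 Hz

A–B: Beat frequency = 17/5 = 3.4 Hz.
B is below A, so f_B = 333.6 − 3.4 = 330.2 Hz.
B–C: Beat frequency = 32/4 = 8 Hz.
C is above B, so f_C = 330.2 + 8 = 338.2 Hz.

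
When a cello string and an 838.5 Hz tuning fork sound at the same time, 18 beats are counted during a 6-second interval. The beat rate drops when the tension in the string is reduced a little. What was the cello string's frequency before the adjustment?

Beat frequency = 18/6 = 3 Hz.
|f − 838.5| = 3, so the cello string was at either 835.5 Hz or 841.5 Hz.
Lower tension means lower frequency; the adjustment lowers the cello string's frequency.
The beat rate fell, so the adjustment moved the cello string toward 838.5 Hz — it must have started above the reference.

841.5 Hz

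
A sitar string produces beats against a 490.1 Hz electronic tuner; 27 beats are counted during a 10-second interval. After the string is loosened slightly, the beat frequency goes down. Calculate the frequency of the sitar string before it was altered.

Beat frequency = 27/10 = 2.7 Hz.
|f − 490.1| = 2.7, so the sitar string was at either 487.4 Hz or 492.8 Hz.
Reducing tension lowers a string's frequency; the adjustment lowers the sitar string's frequency.
The beat rate fell, so the adjustment moved the sitar string toward 490.1 Hz — it must have started above the reference.

492.8 Hz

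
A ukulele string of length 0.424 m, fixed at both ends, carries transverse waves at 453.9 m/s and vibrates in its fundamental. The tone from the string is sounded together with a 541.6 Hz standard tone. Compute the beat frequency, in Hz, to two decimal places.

6.34 Hz

For a string fixed at both ends, f_n = n·v/(2L) = 1·453.9/(2·0.424) = 535.2594 Hz.
f_beat = |535.2594 − 541.6| = 6.34 Hz.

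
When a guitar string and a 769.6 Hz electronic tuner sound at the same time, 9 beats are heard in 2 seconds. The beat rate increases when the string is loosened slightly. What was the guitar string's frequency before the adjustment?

Beat frequency = 9/2 = 4.5 Hz.
|f − 769.6| = 4.5, so the guitar string was at either 765.1 Hz or 774.1 Hz.
Reducing tension lowers a string's frequency; the adjustment lowers the guitar string's frequency.
The beat rate rose, so the adjustment moved the guitar string further from 769.6 Hz — it was already below the reference.

765.1 Hz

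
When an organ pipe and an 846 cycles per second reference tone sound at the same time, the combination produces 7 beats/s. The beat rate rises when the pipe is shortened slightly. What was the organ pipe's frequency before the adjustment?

853 Hz

|f − 846| = 7, so the organ pipe was at either 839 Hz or 853 Hz.
A shorter pipe has a higher fundamental; the adjustment raises the organ pipe's frequency.
The beat rate rose, so the adjustment moved the organ pipe further from 846 Hz — it was already above the reference.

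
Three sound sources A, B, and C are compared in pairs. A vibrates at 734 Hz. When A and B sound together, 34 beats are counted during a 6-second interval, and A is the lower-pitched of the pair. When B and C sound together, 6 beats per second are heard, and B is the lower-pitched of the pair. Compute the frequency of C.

A–B: Beat frequency = 34/6 = 5.6667 Hz.
B is above A, so f_B = 734 + 5.6667 = 739.6667 Hz.
C is above B, so f_C = 739.6667 + 6 = 745.6667 Hz.

745.6667 Hz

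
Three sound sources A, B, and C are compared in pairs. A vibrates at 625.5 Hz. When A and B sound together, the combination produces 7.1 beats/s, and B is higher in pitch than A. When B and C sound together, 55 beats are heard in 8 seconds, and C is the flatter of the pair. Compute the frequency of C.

B is above A, so f_B = 625.5 + 7.1 = 632.6 Hz.
B–C: Beat frequency = 55/8 = 6.875 Hz.
C is below B, so f_C = 632.6 − 6.875 = 625.725 Hz.

625.725 Hz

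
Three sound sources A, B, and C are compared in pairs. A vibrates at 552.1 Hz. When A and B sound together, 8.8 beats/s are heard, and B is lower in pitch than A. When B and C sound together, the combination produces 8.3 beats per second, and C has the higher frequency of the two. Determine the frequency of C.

B is below A, so f_B = 552.1 − 8.8 = 543.3 Hz.
C is above B, so f_C = 543.3 + 8.3 = 551.6 Hz.

551.6 Hz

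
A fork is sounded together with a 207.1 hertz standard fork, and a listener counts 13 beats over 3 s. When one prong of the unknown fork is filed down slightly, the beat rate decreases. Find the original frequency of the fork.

Beat frequency = 13/3 = 4.3333 Hz.
|f − 207.1| = 4.3333, so the fork was at either 202.7667 Hz or 211.4333 Hz.
Filing a prong removes mass and raises the fork's frequency; the adjustment raises the fork's frequency.
The beat rate fell, so the adjustment moved the fork toward 207.1 Hz — it must have started below the reference.

202.7667 Hz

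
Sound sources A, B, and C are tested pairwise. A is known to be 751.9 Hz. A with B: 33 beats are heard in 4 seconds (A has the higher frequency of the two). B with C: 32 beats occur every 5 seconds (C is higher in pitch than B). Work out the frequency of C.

750.05 Hz

A–B: Beat frequency = 33/4 = 8.25 Hz.
B is below A, so f_B = 751.9 − 8.25 = 743.65 Hz.
B–C: Beat frequency = 32/5 = 6.4 Hz.
C is above B, so f_C = 743.65 + 6.4 = 750.05 Hz.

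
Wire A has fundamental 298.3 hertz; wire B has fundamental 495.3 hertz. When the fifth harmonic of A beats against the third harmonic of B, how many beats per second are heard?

5.6 Hz

Fifth harmonic of the first: 5·298.3 = 1491.5 Hz.
Third harmonic of the second: 3·495.3 = 1485.9 Hz.
f_beat = |1491.5 − 1485.9| = 5.6 Hz.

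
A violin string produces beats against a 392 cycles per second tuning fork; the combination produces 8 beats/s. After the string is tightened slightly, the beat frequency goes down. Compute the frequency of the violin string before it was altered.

|f − 392| = 8, so the violin string was at either 384 Hz or 400 Hz.
Increasing tension raises a string's frequency; the adjustment raises the violin string's frequency.
The beat rate fell, so the adjustment moved the violin string toward 392 Hz — it must have started below the reference.

384 Hz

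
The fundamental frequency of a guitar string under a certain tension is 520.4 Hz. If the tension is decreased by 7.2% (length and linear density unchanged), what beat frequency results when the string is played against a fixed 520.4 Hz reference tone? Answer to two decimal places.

19.08 Hz

For a string, f ∝ √T, so the new frequency is 520.4·√0.928 = 501.3157 Hz.
f_beat = |501.3157 − 520.4| = 19.08 Hz.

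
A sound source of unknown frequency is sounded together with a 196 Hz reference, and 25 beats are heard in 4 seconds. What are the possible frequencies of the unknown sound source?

Beat frequency = 25/4 = 6.25 Hz.
|f − 196| = 6.25, so f = 196 ± 6.25.

189.75 Hz or 202.25 Hz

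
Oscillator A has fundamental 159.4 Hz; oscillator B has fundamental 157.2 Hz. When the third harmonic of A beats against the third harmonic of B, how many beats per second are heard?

6.6 Hz

Third harmonic of the first: 3·159.4 = 478.2 Hz.
Third harmonic of the second: 3·157.2 = 471.6 Hz.
f_beat = |478.2 − 471.6| = 6.6 Hz.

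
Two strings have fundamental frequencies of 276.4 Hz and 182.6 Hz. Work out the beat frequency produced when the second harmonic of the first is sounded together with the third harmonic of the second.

Second harmonic of the first: 2·276.4 = 552.8 Hz.
Third harmonic of the second: 3·182.6 = 547.8 Hz.
f_beat = |552.8 − 547.8| = 5.0 Hz.

5.0 Hz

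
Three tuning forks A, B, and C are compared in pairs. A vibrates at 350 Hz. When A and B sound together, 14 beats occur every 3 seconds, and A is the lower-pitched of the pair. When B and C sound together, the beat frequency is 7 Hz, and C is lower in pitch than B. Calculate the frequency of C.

347.6667 Hz

A–B: Beat frequency = 14/3 = 4.6667 Hz.
B is above A, so f_B = 350 + 4.6667 = 354.6667 Hz.
C is below B, so f_C = 354.6667 − 7 = 347.6667 Hz.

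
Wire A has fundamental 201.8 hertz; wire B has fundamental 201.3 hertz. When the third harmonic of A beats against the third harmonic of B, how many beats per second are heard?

Third harmonic of the first: 3·201.8 = 605.4 Hz.
Third harmonic of the second: 3·201.3 = 603.9 Hz.
f_beat = |605.4 − 603.9| = 1.5 Hz.

1.5 Hz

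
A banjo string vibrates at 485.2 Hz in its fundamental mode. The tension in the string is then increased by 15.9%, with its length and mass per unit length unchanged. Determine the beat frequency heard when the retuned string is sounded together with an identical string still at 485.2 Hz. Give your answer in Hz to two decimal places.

For a string, f ∝ √T, so the new frequency is 485.2·√1.159 = 522.3511 Hz.
f_beat = |522.3511 − 485.2| = 37.15 Hz.

37.15 Hz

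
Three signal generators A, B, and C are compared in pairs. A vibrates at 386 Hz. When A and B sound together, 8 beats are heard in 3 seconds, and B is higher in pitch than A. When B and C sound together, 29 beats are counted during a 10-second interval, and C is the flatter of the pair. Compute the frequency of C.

A–B: Beat frequency = 8/3 = 2.6667 Hz.
B is above A, so f_B = 386 + 2.6667 = 388.6667 Hz.
B–C: Beat frequency = 29/10 = 2.9 Hz.
C is below B, so f_C = 388.6667 − 2.9 = 385.7667 Hz.

385.7667 Hz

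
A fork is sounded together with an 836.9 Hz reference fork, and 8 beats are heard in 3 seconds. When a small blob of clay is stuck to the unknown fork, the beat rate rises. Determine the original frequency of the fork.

Beat frequency = 8/3 = 2.6667 Hz.
|f − 836.9| = 2.6667, so the fork was at either 834.2333 Hz or 839.5667 Hz.
Adding mass to a fork lowers its frequency; the adjustment lowers the fork's frequency.
The beat rate rose, so the adjustment moved the fork further from 836.9 Hz — it was already below the reference.

834.2333 Hz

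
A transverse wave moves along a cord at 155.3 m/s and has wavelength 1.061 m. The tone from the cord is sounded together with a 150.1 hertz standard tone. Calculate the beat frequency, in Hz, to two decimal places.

3.73 Hz

Source frequency f = v/λ = 155.3/1.061 = 146.3713 Hz.
f_beat = |146.3713 − 150.1| = 3.73 Hz.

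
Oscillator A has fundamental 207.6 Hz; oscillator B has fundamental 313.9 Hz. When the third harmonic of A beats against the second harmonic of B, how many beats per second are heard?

Third harmonic of the first: 3·207.6 = 622.8 Hz.
Second harmonic of the second: 2·313.9 = 627.8 Hz.
f_beat = |622.8 − 627.8| = 5.0 Hz.

5.0 Hz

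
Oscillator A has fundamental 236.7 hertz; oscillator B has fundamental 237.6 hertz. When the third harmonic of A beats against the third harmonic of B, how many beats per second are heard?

Third harmonic of the first: 3·236.7 = 710.1 Hz.
Third harmonic of the second: 3·237.6 = 712.8 Hz.
f_beat = |710.1 − 712.8| = 2.7 Hz.

2.7 Hz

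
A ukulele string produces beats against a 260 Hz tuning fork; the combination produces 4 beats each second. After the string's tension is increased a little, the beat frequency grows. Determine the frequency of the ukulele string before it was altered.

264 Hz

|f − 260| = 4, so the ukulele string was at either 256 Hz or 264 Hz.
Higher tension means higher frequency; the adjustment raises the ukulele string's frequency.
The beat rate rose, so the adjustment moved the ukulele string further from 260 Hz — it was already above the reference.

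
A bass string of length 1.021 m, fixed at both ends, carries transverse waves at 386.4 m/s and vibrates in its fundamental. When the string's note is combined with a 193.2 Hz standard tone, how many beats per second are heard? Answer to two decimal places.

3.97 Hz

For a string fixed at both ends, f_n = n·v/(2L) = 1·386.4/(2·1.021) = 189.2262 Hz.
f_beat = |189.2262 − 193.2| = 3.97 Hz.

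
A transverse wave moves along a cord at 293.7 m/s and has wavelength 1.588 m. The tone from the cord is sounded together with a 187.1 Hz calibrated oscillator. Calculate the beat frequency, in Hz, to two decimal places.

2.15 Hz

Source frequency f = v/λ = 293.7/1.588 = 184.9496 Hz.
f_beat = |184.9496 − 187.1| = 2.15 Hz.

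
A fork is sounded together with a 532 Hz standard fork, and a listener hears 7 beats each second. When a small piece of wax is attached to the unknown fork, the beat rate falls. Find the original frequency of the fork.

|f − 532| = 7, so the fork was at either 525 Hz or 539 Hz.
Loading a fork with wax lowers its frequency; the adjustment lowers the fork's frequency.
The beat rate fell, so the adjustment moved the fork toward 532 Hz — it must have started above the reference.

539 Hz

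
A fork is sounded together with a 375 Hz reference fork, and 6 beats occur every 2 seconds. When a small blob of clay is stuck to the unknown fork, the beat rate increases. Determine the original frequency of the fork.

Beat frequency = 6/2 = 3 Hz.
|f − 375| = 3, so the fork was at either 372 Hz or 378 Hz.
Adding mass to a fork lowers its frequency; the adjustment lowers the fork's frequency.
The beat rate rose, so the adjustment moved the fork further from 375 Hz — it was already below the reference.

372 Hz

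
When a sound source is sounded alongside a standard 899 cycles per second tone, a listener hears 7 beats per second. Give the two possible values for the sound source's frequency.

892 Hz or 906 Hz

|f − 899| = 7, so f = 899 ± 7.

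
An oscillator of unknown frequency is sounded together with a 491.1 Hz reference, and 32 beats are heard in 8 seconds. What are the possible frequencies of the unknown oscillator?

487.1 Hz or 495.1 Hz

Beat frequency = 32/8 = 4 Hz.
|f − 491.1| = 4, so f = 491.1 ± 4.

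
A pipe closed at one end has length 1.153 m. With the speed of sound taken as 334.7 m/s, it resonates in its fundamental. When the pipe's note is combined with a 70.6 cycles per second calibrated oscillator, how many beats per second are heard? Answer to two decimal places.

1.97 Hz

Closed pipe (odd harmonics): f_n = n·v/(4L) = 1·334.7/(4·1.153) = 72.5716 Hz.
f_beat = |72.5716 − 70.6| = 1.97 Hz.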